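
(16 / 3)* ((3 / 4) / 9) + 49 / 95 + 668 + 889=1332056 / 855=1557.96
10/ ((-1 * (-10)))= 1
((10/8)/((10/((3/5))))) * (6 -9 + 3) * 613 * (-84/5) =0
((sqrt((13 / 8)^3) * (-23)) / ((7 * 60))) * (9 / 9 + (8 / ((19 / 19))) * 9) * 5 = -21827 * sqrt(26) / 2688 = -41.40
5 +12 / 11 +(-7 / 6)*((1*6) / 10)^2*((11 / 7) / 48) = 53479 / 8800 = 6.08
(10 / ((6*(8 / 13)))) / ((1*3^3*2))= 65 / 1296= 0.05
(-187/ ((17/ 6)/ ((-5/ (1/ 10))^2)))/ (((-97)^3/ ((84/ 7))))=1980000/ 912673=2.17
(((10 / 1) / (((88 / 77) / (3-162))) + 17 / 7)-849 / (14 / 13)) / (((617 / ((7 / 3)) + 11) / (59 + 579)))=-19446559 / 3856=-5043.19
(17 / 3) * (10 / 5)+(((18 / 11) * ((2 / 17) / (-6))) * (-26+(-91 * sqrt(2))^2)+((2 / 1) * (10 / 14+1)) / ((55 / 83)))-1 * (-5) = -9995383 / 19635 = -509.06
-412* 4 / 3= -1648 / 3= -549.33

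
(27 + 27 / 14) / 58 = 405 / 812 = 0.50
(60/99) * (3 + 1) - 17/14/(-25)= 28561/11550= 2.47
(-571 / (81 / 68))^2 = 1507613584 / 6561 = 229784.12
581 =581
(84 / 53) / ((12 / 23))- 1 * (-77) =4242 / 53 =80.04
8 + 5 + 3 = 16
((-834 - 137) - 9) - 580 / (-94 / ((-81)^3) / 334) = -51475421320 / 47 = -1095221730.21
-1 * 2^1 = -2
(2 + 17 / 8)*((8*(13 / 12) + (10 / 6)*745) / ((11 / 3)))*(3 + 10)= 146289 / 8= 18286.12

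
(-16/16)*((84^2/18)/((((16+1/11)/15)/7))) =-150920/59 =-2557.97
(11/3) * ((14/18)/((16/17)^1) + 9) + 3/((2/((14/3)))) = 18589/432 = 43.03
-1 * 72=-72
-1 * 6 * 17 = -102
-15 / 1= -15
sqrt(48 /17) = 4 * sqrt(51) /17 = 1.68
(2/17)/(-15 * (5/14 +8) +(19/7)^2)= -196/196571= -0.00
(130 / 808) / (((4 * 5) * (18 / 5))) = 65 / 29088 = 0.00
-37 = -37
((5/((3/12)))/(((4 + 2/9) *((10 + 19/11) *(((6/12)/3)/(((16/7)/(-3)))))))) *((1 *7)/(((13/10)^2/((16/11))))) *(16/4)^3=-98304000/138073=-711.97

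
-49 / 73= -0.67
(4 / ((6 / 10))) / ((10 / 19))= 38 / 3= 12.67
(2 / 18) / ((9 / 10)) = 10 / 81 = 0.12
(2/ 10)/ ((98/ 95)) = 19/ 98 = 0.19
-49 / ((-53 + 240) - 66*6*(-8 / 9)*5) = -49 / 1947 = -0.03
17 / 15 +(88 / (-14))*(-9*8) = 47639 / 105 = 453.70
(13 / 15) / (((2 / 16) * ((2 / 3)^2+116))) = 39 / 655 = 0.06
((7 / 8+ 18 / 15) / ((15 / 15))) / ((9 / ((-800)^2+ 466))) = 26579339 / 180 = 147662.99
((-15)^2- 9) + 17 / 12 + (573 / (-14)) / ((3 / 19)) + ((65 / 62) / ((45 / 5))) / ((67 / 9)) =-7289617 / 174468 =-41.78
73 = 73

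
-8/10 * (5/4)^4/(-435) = 25/5568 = 0.00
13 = 13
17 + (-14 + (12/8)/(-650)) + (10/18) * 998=6522073/11700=557.44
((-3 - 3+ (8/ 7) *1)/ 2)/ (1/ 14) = -34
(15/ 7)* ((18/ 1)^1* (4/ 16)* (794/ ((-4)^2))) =53595/ 112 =478.53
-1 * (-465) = 465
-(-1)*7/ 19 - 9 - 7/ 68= -11285/ 1292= -8.73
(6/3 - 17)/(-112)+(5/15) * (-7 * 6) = -13.87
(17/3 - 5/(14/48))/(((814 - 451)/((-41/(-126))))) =-0.01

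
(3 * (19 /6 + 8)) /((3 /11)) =737 /6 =122.83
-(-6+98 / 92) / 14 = 227 / 644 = 0.35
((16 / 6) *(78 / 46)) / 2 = 52 / 23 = 2.26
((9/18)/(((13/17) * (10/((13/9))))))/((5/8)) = 34/225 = 0.15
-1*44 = -44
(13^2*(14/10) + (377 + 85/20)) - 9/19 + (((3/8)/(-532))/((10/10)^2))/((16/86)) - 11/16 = 104984459/170240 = 616.69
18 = 18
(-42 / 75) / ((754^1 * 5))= -7 / 47125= -0.00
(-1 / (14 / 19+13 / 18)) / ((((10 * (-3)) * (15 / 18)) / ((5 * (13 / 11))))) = 4446 / 27445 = 0.16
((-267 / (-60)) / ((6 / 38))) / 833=1691 / 49980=0.03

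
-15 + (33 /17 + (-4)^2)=50 /17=2.94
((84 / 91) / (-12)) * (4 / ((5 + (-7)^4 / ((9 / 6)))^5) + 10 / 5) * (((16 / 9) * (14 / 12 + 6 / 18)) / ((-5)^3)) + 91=1150574930589517029051113 / 12643224559100478802875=91.00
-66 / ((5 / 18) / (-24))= 28512 / 5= 5702.40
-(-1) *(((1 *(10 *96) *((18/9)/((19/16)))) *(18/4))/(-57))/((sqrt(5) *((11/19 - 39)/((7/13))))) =32256 *sqrt(5)/90155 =0.80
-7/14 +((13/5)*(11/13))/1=17/10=1.70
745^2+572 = 555597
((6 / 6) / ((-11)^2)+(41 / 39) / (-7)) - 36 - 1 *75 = -3671351 / 33033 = -111.14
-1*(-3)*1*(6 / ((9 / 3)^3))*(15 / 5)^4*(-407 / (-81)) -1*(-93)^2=-25133 / 3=-8377.67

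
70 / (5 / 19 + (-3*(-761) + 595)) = 1330 / 54687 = 0.02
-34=-34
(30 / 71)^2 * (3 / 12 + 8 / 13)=10125 / 65533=0.15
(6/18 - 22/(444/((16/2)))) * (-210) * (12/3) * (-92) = -180320/37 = -4873.51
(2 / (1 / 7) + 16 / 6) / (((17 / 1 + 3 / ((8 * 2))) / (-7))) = -224 / 33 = -6.79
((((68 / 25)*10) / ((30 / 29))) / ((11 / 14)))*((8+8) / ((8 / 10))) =110432 / 165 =669.28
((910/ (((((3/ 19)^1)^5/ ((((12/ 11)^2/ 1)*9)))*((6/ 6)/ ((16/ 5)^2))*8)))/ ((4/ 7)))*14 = 5652953825792/ 1815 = 3114575110.63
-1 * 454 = -454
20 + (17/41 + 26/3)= 3577/123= 29.08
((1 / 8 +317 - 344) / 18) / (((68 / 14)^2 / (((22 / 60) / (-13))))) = 23177 / 12984192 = 0.00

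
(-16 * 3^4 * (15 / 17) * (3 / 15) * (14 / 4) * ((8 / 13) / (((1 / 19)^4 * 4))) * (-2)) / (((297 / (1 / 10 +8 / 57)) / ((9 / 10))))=23378.05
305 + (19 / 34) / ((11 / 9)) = 305.46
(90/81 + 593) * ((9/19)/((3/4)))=21388/57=375.23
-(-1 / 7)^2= -1 / 49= -0.02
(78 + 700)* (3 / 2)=1167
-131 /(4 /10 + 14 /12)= -3930 /47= -83.62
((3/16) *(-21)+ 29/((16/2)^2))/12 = -0.29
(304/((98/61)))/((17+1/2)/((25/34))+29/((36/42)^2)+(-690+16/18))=-87840/290521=-0.30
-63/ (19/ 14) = -882/ 19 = -46.42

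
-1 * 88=-88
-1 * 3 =-3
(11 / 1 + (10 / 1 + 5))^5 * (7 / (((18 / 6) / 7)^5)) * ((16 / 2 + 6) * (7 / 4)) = 140933679518.88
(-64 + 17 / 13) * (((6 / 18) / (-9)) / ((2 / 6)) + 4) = -28525 / 117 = -243.80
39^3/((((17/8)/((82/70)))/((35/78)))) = 249444/17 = 14673.18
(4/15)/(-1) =-4/15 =-0.27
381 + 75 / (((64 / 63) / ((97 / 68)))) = 2116437 / 4352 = 486.31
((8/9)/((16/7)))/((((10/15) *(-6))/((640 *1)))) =-560/9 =-62.22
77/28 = 11/4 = 2.75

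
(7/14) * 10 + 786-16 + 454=1229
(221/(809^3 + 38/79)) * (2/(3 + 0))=2686/9652738899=0.00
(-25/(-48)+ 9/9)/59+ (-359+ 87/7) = -6869921/19824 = -346.55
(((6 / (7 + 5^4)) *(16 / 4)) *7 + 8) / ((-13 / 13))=-653 / 79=-8.27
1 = 1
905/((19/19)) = 905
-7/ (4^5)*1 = -0.01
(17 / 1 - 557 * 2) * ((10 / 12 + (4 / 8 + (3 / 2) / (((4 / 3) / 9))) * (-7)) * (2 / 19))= 1936205 / 228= 8492.13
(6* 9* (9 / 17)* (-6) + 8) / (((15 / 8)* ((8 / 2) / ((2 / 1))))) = -2224 / 51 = -43.61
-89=-89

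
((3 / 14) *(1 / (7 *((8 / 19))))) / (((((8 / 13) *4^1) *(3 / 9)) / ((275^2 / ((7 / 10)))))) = 840571875 / 87808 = 9572.84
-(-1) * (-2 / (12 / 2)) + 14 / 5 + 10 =187 / 15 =12.47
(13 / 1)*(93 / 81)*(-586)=-236158 / 27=-8746.59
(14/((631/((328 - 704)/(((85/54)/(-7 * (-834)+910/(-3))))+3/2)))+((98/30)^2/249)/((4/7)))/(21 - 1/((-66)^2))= -8532115576290691/6108295723125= -1396.81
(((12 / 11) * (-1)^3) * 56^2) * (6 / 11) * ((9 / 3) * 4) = -2709504 / 121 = -22392.60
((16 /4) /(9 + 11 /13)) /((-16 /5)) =-65 /512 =-0.13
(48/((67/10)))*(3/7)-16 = -6064/469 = -12.93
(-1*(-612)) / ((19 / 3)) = 1836 / 19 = 96.63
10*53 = 530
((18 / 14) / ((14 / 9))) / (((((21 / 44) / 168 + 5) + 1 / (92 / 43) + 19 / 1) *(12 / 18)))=163944 / 3235813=0.05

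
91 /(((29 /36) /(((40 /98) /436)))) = 2340 /22127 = 0.11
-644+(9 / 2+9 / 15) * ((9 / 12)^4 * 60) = -70039 / 128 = -547.18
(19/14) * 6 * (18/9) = 114/7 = 16.29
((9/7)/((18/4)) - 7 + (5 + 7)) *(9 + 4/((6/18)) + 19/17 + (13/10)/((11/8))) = 121.90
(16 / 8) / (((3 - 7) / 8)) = -4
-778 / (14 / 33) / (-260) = 12837 / 1820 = 7.05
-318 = -318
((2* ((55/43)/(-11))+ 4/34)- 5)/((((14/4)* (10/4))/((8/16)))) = -7478/25585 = -0.29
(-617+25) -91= -683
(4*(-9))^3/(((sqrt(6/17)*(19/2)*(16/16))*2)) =-7776*sqrt(102)/19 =-4133.36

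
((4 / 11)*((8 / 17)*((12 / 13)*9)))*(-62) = -88.14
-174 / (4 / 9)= -783 / 2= -391.50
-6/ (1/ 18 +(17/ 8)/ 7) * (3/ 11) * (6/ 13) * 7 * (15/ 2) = -2857680/ 25883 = -110.41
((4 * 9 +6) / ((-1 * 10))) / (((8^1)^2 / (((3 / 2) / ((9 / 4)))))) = -7 / 160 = -0.04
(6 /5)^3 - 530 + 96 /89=-5865026 /11125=-527.19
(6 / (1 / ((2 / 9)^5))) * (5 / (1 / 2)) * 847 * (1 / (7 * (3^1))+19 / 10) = 3167296 / 59049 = 53.64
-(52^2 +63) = -2767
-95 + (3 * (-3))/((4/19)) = -551/4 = -137.75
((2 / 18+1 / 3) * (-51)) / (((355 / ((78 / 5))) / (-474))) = 838032 / 1775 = 472.13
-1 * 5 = -5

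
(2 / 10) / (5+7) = 1 / 60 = 0.02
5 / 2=2.50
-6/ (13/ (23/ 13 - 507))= 39408/ 169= 233.18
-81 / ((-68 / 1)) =81 / 68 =1.19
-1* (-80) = 80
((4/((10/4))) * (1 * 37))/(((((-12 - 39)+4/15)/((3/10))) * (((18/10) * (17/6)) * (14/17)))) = -0.08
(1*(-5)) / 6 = -5 / 6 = -0.83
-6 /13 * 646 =-3876 /13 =-298.15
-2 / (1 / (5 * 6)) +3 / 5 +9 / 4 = -1143 / 20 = -57.15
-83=-83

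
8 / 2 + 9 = 13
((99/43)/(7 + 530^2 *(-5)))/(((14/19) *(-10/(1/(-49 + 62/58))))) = -54549/11752516525400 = -0.00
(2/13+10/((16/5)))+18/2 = 1277/104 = 12.28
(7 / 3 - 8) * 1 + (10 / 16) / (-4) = -559 / 96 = -5.82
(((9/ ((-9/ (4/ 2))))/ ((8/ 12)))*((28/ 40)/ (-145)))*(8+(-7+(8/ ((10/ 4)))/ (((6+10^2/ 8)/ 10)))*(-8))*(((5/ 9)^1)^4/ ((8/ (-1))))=-700/ 80919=-0.01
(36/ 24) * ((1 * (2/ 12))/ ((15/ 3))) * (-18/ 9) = -1/ 10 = -0.10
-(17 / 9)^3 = -4913 / 729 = -6.74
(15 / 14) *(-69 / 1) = -1035 / 14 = -73.93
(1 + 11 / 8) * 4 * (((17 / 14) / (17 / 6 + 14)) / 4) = 969 / 5656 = 0.17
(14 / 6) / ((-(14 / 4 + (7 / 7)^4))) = -14 / 27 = -0.52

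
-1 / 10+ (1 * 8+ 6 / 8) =173 / 20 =8.65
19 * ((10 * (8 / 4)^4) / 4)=760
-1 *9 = -9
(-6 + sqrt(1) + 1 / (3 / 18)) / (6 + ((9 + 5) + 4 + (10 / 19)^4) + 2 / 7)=912247 / 22224570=0.04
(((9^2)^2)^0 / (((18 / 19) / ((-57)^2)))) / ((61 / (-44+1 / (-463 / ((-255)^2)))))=-585738023 / 56486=-10369.61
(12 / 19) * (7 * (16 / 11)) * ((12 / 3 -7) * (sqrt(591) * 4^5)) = -4128768 * sqrt(591) / 209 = -480250.62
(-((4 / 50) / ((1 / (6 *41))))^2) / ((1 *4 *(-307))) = 60516 / 191875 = 0.32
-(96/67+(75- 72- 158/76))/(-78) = 461/15276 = 0.03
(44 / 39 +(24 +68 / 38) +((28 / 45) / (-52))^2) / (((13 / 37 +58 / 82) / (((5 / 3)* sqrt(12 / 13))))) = 265516081877* sqrt(39) / 40726349235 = 40.71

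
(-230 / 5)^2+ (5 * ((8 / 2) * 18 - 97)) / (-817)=1728897 / 817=2116.15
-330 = -330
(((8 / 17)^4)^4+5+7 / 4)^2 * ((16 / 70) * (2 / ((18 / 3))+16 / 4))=3205819520639810015865951092583713930382739 / 71037347842814017375323188919628537420830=45.13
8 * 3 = 24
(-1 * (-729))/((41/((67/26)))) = 48843/1066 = 45.82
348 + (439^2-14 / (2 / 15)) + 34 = 192998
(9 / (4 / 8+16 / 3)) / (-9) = -6 / 35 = -0.17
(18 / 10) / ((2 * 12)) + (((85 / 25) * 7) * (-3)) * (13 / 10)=-18549 / 200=-92.74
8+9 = 17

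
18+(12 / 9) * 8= 86 / 3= 28.67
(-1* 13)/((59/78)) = -17.19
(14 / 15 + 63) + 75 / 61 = 59624 / 915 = 65.16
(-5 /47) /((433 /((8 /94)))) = -20 /956497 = -0.00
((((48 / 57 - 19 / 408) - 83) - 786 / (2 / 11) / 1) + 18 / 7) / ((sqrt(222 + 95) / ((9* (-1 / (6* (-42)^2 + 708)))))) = 238904479* sqrt(317) / 21582384544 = 0.20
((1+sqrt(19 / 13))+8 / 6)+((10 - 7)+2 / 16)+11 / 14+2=sqrt(247) / 13+1385 / 168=9.45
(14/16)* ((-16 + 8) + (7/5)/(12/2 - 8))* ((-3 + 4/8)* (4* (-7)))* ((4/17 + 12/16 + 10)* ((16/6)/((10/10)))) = -1061487/68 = -15610.10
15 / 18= 5 / 6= 0.83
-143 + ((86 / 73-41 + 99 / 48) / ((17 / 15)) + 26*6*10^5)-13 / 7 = 2168250435201 / 138992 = 15599821.83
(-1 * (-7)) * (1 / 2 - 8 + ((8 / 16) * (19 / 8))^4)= -38.58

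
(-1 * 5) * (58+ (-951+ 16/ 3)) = 13315/ 3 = 4438.33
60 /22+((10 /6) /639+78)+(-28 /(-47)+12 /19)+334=7832761589 /18830691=415.96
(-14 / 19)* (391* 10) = -2881.05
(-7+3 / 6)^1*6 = -39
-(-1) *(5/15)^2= 1/9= 0.11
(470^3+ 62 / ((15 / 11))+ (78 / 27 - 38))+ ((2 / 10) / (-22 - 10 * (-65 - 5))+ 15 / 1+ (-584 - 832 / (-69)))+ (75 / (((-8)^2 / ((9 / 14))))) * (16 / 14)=9519763229531209 / 91692720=103822454.27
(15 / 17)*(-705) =-10575 / 17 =-622.06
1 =1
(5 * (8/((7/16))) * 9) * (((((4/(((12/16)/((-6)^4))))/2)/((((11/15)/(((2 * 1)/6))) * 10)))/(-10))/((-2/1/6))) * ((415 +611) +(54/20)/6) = 15324816384/385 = 39804717.88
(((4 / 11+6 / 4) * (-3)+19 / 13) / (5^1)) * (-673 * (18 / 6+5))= 3179252 / 715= 4446.51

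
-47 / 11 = -4.27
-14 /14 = -1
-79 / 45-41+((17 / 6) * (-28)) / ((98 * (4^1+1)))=-13519 / 315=-42.92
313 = 313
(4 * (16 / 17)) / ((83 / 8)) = 512 / 1411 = 0.36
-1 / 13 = -0.08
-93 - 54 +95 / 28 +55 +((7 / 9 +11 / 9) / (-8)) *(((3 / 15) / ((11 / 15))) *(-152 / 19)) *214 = 28.12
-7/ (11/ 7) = -49/ 11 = -4.45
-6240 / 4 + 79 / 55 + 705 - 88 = -51786 / 55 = -941.56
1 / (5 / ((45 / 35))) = 9 / 35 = 0.26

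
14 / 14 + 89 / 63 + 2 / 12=325 / 126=2.58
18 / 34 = 9 / 17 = 0.53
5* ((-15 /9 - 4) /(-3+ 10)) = -85 /21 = -4.05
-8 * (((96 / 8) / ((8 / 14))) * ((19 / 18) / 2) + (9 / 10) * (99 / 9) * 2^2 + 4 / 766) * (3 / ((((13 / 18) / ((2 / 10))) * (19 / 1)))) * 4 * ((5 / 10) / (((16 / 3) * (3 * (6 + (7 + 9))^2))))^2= -953037 / 3223396633600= -0.00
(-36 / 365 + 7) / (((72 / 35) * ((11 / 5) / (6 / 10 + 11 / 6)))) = 3.71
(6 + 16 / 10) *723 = 27474 / 5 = 5494.80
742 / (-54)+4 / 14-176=-35807 / 189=-189.46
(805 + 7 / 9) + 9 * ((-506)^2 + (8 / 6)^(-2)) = 331939417 / 144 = 2305134.84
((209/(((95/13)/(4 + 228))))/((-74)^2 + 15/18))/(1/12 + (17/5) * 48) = 2388672/321939217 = 0.01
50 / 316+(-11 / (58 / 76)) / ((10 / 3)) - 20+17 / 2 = -15.67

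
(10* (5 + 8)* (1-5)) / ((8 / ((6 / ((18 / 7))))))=-455 / 3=-151.67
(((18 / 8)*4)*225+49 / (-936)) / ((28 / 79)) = 149732729 / 26208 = 5713.25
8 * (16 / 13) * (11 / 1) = 1408 / 13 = 108.31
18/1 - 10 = 8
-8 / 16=-1 / 2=-0.50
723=723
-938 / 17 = -55.18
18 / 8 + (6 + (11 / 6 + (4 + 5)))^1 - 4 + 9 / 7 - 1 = 15.37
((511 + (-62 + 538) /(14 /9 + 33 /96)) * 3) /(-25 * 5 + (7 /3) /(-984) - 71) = -527064840 /45213379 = -11.66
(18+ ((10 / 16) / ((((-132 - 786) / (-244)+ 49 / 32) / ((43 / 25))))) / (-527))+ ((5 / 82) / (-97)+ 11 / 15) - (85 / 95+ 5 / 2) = 18933216624565 / 1234432909299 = 15.34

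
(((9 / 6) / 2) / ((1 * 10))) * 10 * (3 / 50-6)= -891 / 200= -4.46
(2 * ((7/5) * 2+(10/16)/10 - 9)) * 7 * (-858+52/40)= 29444779/400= 73611.95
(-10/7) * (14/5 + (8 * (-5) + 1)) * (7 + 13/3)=586.10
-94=-94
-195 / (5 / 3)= -117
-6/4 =-3/2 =-1.50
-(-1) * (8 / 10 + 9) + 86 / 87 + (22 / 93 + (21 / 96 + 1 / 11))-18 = -31638199 / 4746720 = -6.67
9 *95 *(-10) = -8550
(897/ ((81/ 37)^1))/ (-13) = -851/ 27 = -31.52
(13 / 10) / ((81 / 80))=104 / 81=1.28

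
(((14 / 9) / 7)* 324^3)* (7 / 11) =52907904 / 11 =4809809.45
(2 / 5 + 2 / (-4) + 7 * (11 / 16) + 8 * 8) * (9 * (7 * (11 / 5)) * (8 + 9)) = 64760157 / 400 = 161900.39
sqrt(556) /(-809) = -2* sqrt(139) /809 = -0.03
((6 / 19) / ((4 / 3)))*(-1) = -9 / 38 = -0.24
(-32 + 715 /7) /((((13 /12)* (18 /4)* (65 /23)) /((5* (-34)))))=-3071696 /3549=-865.51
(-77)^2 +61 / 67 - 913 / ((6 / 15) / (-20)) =3455854 / 67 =51579.91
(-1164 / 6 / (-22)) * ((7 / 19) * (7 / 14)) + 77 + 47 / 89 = 2944631 / 37202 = 79.15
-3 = -3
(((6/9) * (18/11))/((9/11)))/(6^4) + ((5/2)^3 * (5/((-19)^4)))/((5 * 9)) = 264017/253344024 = 0.00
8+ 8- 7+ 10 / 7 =73 / 7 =10.43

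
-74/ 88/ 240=-0.00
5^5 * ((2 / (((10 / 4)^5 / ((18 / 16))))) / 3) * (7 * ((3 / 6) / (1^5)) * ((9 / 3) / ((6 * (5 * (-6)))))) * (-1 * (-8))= -56 / 5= -11.20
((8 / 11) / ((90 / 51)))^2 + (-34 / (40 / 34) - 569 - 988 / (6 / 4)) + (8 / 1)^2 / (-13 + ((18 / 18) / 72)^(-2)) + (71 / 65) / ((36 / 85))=-9178588527197 / 7320584700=-1253.81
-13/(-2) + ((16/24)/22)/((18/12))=1291/198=6.52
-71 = -71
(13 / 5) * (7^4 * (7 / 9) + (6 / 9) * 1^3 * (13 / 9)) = 655811 / 135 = 4857.86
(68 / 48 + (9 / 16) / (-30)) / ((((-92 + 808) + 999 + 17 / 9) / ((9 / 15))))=6039 / 12361600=0.00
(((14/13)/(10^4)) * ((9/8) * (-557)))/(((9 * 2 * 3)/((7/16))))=-27293/49920000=-0.00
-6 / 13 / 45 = -2 / 195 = -0.01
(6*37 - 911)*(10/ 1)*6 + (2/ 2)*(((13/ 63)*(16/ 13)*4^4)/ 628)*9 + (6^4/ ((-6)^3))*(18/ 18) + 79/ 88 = -41344.17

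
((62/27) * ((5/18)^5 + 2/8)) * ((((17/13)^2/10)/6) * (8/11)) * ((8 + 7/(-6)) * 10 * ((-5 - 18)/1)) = -4017327865229/213396944904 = -18.83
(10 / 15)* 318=212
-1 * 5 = -5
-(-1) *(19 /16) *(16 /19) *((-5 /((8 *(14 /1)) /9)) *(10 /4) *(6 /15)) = -45 /112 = -0.40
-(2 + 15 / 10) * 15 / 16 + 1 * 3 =-9 / 32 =-0.28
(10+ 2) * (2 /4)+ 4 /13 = 82 /13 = 6.31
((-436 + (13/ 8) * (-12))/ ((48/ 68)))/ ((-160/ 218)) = 1688083/ 1920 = 879.21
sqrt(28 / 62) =sqrt(434) / 31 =0.67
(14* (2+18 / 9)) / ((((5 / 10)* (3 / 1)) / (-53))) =-5936 / 3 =-1978.67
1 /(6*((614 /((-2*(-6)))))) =0.00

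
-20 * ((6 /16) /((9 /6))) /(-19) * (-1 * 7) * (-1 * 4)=140 /19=7.37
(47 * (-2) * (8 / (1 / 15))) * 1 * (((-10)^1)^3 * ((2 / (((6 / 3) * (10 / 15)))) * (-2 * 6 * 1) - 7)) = -282000000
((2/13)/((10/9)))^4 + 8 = 142811561/17850625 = 8.00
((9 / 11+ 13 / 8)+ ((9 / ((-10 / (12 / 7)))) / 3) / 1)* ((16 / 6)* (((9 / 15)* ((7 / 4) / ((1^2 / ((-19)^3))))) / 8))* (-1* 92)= 937234337 / 2200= 426015.61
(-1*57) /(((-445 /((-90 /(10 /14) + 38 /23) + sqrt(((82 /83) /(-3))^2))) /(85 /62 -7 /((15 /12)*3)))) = 3110557393 /395019825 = 7.87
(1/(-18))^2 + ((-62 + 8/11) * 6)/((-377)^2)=253163/506547756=0.00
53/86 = 0.62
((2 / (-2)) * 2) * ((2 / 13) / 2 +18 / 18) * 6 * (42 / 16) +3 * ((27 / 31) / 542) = -7408629 / 218426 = -33.92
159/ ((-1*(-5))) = 159/ 5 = 31.80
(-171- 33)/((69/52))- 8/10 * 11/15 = -266212/1725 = -154.33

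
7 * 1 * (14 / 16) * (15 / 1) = 735 / 8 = 91.88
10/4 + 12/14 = 47/14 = 3.36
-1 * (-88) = 88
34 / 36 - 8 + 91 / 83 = -8903 / 1494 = -5.96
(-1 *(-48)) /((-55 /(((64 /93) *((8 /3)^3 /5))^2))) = -5.94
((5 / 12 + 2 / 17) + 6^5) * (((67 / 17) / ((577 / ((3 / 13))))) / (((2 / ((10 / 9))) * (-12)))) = -531448355 / 936484848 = -0.57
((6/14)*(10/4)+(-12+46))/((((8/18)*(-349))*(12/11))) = -0.21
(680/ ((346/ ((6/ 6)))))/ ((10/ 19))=646/ 173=3.73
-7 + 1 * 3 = -4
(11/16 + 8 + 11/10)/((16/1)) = 783/1280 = 0.61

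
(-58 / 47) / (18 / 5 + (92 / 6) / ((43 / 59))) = -645 / 12878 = -0.05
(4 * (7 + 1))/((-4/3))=-24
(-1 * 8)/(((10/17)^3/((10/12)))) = -4913/150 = -32.75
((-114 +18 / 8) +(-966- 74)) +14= -4551 / 4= -1137.75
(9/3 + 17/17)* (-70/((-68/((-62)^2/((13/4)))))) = 1076320/221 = 4870.23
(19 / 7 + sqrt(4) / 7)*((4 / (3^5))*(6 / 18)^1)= 4 / 243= 0.02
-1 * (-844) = 844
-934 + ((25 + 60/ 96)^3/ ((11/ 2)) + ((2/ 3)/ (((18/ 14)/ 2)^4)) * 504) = 25205252519/ 6158592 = 4092.70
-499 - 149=-648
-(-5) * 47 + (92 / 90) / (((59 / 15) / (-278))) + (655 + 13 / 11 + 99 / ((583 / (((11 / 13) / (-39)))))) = 14281540840 / 17439279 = 818.93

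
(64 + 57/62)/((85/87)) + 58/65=4613407/68510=67.34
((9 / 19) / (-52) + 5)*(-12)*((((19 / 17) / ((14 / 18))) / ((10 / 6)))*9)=-3594699 / 7735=-464.73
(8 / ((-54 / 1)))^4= 256 / 531441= 0.00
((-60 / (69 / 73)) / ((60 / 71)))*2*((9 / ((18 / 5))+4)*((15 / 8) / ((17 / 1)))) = -336895 / 3128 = -107.70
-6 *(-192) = 1152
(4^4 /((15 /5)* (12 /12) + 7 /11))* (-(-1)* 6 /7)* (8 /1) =482.74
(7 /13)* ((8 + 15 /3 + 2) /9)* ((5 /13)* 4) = 700 /507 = 1.38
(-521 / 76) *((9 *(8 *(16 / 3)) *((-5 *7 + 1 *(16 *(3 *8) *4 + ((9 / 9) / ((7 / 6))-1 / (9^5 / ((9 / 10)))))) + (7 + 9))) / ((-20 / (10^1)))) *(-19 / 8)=-363192352603 / 76545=-4744821.38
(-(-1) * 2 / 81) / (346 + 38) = 0.00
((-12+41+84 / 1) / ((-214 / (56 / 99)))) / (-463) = 3164 / 4904559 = 0.00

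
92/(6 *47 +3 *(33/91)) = 8372/25761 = 0.32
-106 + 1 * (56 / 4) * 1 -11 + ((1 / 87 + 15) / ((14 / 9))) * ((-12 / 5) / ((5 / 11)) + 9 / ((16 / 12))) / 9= -294129 / 2900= -101.42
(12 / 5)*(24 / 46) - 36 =-3996 / 115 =-34.75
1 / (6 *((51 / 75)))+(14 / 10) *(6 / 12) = 241 / 255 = 0.95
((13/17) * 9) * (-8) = -936/17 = -55.06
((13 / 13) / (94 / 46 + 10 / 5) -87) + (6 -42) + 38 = -7882 / 93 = -84.75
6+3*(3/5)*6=84/5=16.80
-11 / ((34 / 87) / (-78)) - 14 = 37085 / 17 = 2181.47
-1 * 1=-1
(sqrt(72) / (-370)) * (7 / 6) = -7 * sqrt(2) / 370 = -0.03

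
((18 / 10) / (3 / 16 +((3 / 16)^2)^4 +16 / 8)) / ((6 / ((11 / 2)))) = 3221225472 / 4270567055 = 0.75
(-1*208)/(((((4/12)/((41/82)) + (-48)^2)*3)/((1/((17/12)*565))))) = -1248/33204485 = -0.00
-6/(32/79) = -237/16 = -14.81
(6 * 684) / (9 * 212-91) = 4104 / 1817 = 2.26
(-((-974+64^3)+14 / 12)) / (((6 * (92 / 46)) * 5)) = -1567027 / 360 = -4352.85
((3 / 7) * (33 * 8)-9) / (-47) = -2.22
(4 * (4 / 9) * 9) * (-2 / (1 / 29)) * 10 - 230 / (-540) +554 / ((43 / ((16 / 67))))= -1443181801 / 155574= -9276.50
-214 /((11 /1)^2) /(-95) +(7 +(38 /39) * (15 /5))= 1485637 /149435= 9.94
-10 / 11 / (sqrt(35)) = -2 * sqrt(35) / 77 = -0.15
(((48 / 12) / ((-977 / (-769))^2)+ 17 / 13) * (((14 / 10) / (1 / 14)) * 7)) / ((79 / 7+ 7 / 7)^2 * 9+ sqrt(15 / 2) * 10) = 3503730583104948 / 9159747702629407 - 12896069840465 * sqrt(30) / 9159747702629407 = 0.37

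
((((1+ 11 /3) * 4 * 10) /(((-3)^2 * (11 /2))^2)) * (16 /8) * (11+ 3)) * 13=815360 /29403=27.73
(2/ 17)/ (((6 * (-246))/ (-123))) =1/ 102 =0.01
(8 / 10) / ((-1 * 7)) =-0.11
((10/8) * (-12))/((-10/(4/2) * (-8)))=-0.38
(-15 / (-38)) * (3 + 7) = 75 / 19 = 3.95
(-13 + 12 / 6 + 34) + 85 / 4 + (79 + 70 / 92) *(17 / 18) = 8251 / 69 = 119.58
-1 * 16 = -16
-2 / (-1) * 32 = 64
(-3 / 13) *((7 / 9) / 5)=-7 / 195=-0.04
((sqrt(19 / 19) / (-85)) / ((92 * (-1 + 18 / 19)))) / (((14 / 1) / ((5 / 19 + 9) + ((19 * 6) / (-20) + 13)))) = 3147 / 1094800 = 0.00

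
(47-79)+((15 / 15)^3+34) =3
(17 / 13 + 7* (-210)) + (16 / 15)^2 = -4292597 / 2925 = -1467.55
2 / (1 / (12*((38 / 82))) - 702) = -456 / 160015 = -0.00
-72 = -72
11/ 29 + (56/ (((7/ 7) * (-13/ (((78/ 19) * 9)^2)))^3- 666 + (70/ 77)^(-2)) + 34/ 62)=686501433104334293058/ 813910769183837980163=0.84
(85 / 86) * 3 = 2.97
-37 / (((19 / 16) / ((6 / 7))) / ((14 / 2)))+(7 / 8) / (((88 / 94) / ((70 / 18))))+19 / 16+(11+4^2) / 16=-10860899 / 60192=-180.44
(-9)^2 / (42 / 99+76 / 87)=2871 / 46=62.41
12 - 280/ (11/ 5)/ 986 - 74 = -336926/ 5423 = -62.13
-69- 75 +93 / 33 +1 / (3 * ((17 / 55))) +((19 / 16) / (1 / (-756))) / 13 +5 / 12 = -208.74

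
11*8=88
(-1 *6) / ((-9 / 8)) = 16 / 3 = 5.33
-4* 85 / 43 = -340 / 43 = -7.91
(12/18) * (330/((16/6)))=165/2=82.50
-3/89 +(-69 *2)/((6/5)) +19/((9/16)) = -65086/801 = -81.26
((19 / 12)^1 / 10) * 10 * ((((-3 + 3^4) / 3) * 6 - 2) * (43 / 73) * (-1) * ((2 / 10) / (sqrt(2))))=-62909 * sqrt(2) / 4380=-20.31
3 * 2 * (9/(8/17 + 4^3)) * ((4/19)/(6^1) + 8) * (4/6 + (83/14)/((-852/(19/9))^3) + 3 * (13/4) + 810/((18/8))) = 9102260722801625819/3651203193829632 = 2492.95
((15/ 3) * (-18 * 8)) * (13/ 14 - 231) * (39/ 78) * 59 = 4886717.14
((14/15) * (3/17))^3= 2744/614125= 0.00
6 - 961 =-955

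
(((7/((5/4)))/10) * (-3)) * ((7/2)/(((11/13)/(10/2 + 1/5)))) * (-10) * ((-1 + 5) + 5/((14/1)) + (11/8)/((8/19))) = 2423967/880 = 2754.51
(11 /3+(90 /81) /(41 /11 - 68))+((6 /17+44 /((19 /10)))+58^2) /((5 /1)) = 6999680173 /10276245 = 681.15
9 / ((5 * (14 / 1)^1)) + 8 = 569 / 70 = 8.13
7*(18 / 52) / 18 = 7 / 52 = 0.13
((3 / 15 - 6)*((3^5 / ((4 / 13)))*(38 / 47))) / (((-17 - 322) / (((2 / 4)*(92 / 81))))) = 164749 / 26555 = 6.20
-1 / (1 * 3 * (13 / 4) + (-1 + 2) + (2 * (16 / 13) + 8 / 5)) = -0.07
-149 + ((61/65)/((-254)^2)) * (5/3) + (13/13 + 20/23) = -8514562213/57870852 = -147.13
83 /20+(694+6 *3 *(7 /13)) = 184039 /260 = 707.84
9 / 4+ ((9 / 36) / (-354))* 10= 397 / 177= 2.24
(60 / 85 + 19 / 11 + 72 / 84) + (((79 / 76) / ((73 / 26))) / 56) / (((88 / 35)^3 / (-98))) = 2924036144719 / 899831984128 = 3.25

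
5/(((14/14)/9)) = 45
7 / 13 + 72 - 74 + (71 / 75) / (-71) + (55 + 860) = 890687 / 975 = 913.53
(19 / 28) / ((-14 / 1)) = -0.05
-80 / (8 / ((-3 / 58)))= 15 / 29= 0.52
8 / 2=4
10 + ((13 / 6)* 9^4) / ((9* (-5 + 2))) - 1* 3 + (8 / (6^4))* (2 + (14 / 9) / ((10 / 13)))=-1893487 / 3645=-519.48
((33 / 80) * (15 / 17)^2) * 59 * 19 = 1664685 / 4624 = 360.01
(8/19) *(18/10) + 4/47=3764/4465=0.84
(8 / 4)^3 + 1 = 9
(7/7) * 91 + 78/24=377/4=94.25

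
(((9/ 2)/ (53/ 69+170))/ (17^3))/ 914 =621/ 105822698812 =0.00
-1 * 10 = -10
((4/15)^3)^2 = 4096/11390625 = 0.00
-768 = -768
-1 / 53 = -0.02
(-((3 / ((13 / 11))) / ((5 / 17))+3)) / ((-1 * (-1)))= -756 / 65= -11.63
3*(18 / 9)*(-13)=-78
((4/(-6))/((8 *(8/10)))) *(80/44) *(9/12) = -25/176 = -0.14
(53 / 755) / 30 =53 / 22650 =0.00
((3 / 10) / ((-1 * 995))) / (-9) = 1 / 29850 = 0.00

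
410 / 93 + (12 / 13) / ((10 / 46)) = 52318 / 6045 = 8.65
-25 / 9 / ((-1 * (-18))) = -25 / 162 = -0.15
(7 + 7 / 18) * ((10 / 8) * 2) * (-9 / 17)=-665 / 68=-9.78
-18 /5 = -3.60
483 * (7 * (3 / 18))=1127 / 2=563.50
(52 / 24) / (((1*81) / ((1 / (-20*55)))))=-13 / 534600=-0.00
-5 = -5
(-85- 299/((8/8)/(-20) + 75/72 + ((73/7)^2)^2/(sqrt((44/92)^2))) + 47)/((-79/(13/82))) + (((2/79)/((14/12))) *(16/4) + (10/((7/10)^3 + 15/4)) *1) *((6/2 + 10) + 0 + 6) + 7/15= 5304091942639461896642/109108837499563089615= 48.61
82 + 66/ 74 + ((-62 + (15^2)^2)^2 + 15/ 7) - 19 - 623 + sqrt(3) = sqrt(3) + 662163650717/ 259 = 2556616413.77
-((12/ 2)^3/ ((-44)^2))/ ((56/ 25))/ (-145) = 135/ 393008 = 0.00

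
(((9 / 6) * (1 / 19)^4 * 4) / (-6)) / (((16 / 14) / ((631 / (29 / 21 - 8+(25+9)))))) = -92757 / 599476600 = -0.00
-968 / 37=-26.16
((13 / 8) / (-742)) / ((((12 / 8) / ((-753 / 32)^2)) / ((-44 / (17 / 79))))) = 2135166891 / 12916736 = 165.30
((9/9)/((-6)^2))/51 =0.00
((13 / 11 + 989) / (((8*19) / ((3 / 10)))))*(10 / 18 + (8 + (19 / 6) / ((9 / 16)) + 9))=852299 / 18810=45.31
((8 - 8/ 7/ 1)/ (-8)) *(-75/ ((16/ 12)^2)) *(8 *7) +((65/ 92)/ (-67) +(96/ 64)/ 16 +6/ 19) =1897653029/ 936928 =2025.40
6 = 6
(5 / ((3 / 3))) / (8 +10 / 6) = 15 / 29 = 0.52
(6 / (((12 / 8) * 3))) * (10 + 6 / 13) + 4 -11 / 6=16.12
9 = 9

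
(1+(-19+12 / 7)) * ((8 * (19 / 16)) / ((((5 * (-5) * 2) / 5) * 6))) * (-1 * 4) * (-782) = 282302 / 35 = 8065.77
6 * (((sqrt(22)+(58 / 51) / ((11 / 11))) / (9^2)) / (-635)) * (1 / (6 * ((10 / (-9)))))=29 / 1457325+sqrt(22) / 57150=0.00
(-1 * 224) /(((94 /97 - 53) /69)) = 214176 /721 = 297.05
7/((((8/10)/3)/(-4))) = -105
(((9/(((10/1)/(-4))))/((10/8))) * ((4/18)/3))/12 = -4/225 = -0.02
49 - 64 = -15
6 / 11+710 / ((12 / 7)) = 27371 / 66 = 414.71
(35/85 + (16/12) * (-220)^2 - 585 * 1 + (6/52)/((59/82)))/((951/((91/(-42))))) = -2501489335/17169354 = -145.70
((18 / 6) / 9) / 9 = 1 / 27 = 0.04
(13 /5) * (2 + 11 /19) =637 /95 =6.71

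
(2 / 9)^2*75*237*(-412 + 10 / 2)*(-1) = 3215300 / 9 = 357255.56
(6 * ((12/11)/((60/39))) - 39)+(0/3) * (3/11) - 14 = -2681/55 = -48.75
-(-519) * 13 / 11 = 6747 / 11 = 613.36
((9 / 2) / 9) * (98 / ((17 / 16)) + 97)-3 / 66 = 17685 / 187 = 94.57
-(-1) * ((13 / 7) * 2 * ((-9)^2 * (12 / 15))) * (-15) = -25272 / 7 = -3610.29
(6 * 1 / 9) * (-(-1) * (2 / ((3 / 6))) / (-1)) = -8 / 3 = -2.67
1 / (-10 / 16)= -1.60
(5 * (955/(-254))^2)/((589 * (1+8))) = 4560125/341999316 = 0.01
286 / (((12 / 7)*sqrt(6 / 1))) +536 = 1001*sqrt(6) / 36 +536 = 604.11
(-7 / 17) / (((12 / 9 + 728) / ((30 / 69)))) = -105 / 427754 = -0.00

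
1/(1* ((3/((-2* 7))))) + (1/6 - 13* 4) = -113/2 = -56.50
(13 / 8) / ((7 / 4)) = 13 / 14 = 0.93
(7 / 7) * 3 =3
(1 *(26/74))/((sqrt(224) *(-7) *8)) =-13 *sqrt(14)/116032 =-0.00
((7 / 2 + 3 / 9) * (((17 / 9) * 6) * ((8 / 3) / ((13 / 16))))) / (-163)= -50048 / 57213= -0.87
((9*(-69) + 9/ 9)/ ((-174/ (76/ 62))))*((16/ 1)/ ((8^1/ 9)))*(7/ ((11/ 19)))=303240/ 319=950.60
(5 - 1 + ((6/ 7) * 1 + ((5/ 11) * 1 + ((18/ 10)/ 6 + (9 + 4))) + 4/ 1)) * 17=295987/ 770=384.40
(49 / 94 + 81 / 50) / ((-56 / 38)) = -1.45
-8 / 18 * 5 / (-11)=0.20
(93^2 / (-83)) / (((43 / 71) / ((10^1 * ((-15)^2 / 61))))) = -1381677750 / 217709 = -6346.44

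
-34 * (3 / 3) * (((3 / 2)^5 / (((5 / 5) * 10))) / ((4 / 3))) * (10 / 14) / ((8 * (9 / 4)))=-1377 / 1792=-0.77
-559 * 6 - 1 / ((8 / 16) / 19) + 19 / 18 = -61037 / 18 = -3390.94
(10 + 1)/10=11/10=1.10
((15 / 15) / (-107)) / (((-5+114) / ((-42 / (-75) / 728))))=-1 / 15161900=-0.00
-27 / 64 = -0.42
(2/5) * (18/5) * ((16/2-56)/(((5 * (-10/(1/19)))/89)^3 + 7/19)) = 7715180736/135709918475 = 0.06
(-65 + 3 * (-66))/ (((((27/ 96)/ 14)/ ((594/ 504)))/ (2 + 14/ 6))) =-601744/ 9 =-66860.44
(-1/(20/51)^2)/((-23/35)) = 9.90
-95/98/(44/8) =-95/539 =-0.18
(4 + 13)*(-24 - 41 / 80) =-33337 / 80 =-416.71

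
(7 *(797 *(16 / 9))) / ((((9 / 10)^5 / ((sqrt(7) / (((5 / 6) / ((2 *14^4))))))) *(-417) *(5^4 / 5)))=-2194666127360 *sqrt(7) / 73870299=-78604.54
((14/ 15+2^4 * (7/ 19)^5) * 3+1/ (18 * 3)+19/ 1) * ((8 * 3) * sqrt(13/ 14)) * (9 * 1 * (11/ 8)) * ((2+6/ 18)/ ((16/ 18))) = 488549091657 * sqrt(182)/ 396175840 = 16636.27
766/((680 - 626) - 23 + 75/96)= 24512/1017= 24.10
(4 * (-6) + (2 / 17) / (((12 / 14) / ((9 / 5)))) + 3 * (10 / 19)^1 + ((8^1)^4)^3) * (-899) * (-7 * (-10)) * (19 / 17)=-1396818884281145794 / 289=-4833283336612961.22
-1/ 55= -0.02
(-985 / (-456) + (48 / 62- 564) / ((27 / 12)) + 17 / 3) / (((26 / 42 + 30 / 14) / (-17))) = 407922599 / 273296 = 1492.60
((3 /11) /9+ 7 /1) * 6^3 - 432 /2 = 14328 /11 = 1302.55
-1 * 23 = -23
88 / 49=1.80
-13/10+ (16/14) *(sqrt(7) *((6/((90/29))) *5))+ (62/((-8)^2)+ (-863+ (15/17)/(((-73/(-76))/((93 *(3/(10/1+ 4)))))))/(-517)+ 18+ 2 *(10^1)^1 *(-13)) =-211.47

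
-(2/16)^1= -1/8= -0.12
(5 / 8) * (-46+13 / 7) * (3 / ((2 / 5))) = -23175 / 112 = -206.92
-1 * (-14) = 14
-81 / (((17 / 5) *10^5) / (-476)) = 567 / 5000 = 0.11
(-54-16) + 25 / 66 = -4595 / 66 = -69.62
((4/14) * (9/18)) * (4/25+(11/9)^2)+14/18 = 14374/14175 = 1.01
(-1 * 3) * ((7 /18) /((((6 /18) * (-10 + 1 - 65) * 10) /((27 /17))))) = 189 /25160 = 0.01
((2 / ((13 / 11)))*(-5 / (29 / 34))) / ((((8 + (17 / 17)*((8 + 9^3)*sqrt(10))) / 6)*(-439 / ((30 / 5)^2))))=-359040 / 49941688771 + 33076560*sqrt(10) / 49941688771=0.00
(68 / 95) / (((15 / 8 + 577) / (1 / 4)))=136 / 439945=0.00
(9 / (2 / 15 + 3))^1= 135 / 47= 2.87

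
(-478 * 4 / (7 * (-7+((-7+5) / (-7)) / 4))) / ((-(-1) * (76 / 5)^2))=5975 / 35017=0.17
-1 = -1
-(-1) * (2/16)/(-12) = -1/96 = -0.01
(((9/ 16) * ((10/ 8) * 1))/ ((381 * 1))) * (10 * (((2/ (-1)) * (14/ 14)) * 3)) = -225/ 2032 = -0.11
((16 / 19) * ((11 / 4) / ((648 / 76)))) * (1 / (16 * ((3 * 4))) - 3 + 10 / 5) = -0.27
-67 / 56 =-1.20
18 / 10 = 9 / 5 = 1.80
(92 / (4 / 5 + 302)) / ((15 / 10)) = 460 / 2271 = 0.20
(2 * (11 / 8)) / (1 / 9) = 99 / 4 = 24.75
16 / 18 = 8 / 9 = 0.89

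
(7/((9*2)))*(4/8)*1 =7/36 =0.19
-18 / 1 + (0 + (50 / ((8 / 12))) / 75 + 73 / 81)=-1304 / 81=-16.10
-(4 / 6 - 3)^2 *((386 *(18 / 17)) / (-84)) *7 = 9457 / 51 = 185.43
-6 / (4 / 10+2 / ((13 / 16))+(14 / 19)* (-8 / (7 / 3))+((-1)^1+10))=-2470 / 3843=-0.64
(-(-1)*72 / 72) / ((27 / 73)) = 73 / 27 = 2.70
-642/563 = -1.14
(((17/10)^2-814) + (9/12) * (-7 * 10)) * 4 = -86361/25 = -3454.44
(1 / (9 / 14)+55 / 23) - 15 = -11.05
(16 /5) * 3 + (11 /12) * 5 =851 /60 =14.18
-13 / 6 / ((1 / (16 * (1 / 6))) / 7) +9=-283 / 9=-31.44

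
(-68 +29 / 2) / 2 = -107 / 4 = -26.75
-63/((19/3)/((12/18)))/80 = -63/760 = -0.08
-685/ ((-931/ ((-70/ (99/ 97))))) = -664450/ 13167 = -50.46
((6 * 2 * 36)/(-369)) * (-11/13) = 528/533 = 0.99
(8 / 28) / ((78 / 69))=23 / 91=0.25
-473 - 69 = -542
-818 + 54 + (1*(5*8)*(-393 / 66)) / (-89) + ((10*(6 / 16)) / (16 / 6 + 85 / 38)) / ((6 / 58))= -825194213 / 1094522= -753.93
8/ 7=1.14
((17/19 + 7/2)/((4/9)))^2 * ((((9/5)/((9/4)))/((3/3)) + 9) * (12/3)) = 110691441/28880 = 3832.81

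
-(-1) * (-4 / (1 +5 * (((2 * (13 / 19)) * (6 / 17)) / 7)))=-9044 / 3041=-2.97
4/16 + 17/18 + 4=187/36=5.19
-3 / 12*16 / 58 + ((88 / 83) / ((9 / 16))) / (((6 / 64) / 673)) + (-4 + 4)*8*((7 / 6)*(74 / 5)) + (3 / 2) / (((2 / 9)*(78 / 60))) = 22871963735 / 1689714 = 13536.00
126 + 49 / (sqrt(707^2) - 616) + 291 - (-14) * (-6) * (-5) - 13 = 10719 / 13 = 824.54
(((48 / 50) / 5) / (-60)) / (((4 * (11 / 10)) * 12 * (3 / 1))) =-1 / 49500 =-0.00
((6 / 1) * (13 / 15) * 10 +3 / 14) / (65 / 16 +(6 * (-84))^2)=5848 / 28450247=0.00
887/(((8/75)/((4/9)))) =22175/6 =3695.83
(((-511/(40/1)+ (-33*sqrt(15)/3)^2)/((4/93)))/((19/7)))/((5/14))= 328509573/7600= 43224.94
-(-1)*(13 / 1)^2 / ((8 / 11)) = 1859 / 8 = 232.38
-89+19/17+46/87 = -129196/1479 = -87.35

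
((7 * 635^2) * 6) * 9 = 152419050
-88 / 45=-1.96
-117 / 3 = -39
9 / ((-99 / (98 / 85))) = -98 / 935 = -0.10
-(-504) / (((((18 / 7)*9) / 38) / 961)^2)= 1254904151.25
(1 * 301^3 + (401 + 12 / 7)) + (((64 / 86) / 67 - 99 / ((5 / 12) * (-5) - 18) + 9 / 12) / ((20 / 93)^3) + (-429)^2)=4270161203235183177 / 155527904000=27455916.87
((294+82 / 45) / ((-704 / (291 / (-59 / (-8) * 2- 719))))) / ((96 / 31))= 78182 / 1394415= 0.06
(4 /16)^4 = 0.00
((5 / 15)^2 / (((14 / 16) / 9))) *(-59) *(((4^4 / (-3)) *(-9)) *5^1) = -1812480 / 7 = -258925.71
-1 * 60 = -60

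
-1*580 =-580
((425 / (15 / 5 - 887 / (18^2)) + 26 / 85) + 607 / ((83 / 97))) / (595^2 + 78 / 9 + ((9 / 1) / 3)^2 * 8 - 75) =49307919 / 7493059060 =0.01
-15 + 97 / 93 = -13.96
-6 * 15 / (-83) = 1.08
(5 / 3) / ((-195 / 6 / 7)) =-14 / 39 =-0.36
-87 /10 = -8.70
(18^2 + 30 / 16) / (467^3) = 2607 / 814780504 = 0.00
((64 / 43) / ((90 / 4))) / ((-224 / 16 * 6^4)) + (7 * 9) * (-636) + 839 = -43039901209 / 1097145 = -39229.00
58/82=29/41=0.71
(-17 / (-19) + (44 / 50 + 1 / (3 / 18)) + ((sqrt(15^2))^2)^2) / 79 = 24050568 / 37525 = 640.92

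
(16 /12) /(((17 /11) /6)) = 88 /17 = 5.18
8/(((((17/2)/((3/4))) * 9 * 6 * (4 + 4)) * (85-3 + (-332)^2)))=1/67507272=0.00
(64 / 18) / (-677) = -32 / 6093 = -0.01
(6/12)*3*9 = 27/2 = 13.50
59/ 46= 1.28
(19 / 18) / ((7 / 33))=209 / 42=4.98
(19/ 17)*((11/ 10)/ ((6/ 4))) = 209/ 255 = 0.82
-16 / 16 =-1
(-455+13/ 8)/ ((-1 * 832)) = 279/ 512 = 0.54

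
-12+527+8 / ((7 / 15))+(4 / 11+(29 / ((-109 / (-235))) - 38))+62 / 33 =14072750 / 25179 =558.91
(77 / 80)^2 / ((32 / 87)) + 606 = 124624623 / 204800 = 608.52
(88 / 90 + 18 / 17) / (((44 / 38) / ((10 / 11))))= 29602 / 18513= 1.60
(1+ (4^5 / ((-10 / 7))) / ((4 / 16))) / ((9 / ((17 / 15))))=-81209 / 225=-360.93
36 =36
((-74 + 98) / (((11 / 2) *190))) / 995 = 0.00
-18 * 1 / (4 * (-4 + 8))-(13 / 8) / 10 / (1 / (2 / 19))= -217 / 190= -1.14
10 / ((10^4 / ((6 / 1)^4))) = 162 / 125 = 1.30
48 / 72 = 2 / 3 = 0.67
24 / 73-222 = -16182 / 73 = -221.67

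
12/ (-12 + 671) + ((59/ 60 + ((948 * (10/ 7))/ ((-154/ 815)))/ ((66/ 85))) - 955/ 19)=-41333815933049/ 4454220540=-9279.70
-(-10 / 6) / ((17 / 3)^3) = 45 / 4913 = 0.01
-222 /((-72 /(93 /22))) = 1147 /88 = 13.03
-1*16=-16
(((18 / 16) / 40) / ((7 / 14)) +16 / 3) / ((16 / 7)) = 18109 / 7680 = 2.36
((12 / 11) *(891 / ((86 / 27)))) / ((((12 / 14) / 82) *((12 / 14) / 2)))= 2929122 / 43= 68119.12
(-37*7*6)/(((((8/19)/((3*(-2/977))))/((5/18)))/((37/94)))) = 2.48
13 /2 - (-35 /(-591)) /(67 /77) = 509371 /79194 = 6.43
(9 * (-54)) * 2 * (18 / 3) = -5832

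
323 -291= 32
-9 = -9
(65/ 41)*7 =455/ 41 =11.10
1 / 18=0.06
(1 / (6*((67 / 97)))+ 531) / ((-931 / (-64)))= 6833888 / 187131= 36.52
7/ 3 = 2.33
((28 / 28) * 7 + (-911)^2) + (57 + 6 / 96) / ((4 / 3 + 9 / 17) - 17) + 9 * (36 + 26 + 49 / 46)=235939403323 / 284096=830491.82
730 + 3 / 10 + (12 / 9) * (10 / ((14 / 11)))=155563 / 210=740.78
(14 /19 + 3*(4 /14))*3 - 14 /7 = 370 /133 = 2.78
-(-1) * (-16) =-16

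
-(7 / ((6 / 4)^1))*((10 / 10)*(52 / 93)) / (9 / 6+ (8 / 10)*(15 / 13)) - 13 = -35347 / 2511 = -14.08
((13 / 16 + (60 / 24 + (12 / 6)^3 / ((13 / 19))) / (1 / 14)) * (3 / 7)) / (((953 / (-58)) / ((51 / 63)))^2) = 0.21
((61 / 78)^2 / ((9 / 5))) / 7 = 18605 / 383292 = 0.05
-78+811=733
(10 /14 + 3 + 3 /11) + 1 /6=4.15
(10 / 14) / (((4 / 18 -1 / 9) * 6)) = 15 / 14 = 1.07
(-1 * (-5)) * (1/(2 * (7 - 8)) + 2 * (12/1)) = 235/2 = 117.50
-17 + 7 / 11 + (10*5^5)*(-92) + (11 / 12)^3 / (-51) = -2875016.38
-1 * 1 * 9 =-9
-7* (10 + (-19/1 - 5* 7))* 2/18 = 308/9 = 34.22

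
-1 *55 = -55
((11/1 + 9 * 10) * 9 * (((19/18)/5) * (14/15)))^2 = 180445489/5625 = 32079.20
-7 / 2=-3.50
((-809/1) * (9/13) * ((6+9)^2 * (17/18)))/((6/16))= -4125900/13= -317376.92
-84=-84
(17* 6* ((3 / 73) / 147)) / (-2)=-51 / 3577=-0.01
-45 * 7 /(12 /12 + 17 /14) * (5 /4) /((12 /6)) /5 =-2205 /124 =-17.78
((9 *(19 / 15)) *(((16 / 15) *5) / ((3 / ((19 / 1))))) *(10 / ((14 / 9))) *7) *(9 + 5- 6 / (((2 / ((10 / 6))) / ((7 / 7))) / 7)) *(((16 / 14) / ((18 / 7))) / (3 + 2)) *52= -8409856 / 5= -1681971.20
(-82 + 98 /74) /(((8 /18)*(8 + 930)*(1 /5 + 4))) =-44775 /971768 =-0.05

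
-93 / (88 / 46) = -2139 / 44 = -48.61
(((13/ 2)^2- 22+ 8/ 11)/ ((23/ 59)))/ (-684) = -54457/ 692208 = -0.08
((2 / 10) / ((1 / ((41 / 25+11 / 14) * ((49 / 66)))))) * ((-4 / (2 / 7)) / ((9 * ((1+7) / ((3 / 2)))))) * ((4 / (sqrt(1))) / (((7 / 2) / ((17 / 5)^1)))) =-33677 / 82500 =-0.41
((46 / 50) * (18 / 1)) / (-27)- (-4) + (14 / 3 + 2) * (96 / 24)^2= 8254 / 75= 110.05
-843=-843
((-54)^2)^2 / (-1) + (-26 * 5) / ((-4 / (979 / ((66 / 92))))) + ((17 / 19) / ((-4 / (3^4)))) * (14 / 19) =-18321582503 / 2166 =-8458717.68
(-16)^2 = 256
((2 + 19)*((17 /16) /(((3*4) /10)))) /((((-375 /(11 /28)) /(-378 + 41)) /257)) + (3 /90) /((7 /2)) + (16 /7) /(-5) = 37780367 /22400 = 1686.62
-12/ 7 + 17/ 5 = 59/ 35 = 1.69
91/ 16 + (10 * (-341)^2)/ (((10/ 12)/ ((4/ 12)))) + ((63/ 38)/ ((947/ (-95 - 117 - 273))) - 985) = 133621441355/ 287888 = 464143.84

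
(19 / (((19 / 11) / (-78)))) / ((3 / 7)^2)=-14014 / 3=-4671.33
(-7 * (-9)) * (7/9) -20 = 29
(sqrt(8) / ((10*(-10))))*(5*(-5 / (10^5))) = sqrt(2) / 200000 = 0.00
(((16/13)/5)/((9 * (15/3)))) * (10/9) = 32/5265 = 0.01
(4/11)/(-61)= -4/671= -0.01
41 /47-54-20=-3437 /47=-73.13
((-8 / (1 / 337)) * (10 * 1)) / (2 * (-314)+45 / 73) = 1968080 / 45799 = 42.97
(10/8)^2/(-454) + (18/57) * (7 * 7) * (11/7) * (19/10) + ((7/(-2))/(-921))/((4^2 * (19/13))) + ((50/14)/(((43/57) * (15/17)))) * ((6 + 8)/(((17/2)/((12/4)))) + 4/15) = 7091581296823/95652333840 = 74.14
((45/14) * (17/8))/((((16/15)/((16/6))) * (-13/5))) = -19125/2912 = -6.57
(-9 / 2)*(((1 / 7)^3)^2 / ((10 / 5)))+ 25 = 11764891 / 470596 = 25.00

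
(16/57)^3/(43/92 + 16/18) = 376832/23107971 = 0.02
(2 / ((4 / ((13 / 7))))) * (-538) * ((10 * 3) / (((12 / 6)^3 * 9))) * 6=-17485 / 14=-1248.93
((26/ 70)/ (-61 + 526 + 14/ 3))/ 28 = 39/ 1380820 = 0.00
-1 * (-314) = 314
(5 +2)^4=2401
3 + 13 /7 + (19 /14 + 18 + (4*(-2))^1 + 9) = 353 /14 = 25.21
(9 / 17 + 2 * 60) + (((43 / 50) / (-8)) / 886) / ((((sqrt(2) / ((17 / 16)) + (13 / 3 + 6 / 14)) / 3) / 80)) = 967113 * sqrt(2) / 737652590 + 1209093578943 / 10032075224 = 120.52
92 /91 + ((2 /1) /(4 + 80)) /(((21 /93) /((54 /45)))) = 3623 /3185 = 1.14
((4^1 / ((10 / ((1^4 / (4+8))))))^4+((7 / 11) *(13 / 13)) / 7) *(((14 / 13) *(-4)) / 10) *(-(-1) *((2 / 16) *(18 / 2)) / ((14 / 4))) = -810011 / 64350000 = -0.01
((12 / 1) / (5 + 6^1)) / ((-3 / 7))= -2.55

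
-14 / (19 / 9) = -126 / 19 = -6.63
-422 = -422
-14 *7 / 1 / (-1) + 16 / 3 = 310 / 3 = 103.33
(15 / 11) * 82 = 1230 / 11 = 111.82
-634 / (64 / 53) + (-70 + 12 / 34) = -323505 / 544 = -594.68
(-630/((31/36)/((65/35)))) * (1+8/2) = -210600/31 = -6793.55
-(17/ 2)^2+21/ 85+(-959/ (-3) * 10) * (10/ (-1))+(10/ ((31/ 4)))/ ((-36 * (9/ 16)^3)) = -2215582123471/ 69152940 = -32038.87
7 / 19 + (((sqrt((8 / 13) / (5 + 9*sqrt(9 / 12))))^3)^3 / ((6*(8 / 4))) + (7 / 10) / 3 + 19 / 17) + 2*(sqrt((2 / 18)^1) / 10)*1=65536*sqrt(13) / (1113879*(10 + 9*sqrt(3))^(9 / 2)) + 5769 / 3230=1.79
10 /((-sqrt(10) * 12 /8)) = -2 * sqrt(10) /3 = -2.11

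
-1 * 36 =-36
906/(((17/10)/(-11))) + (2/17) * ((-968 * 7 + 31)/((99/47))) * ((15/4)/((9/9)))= -480155/66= -7275.08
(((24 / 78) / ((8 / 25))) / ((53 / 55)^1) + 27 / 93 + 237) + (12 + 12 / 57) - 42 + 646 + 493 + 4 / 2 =1349.50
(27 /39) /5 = 9 /65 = 0.14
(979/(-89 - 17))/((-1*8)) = 979/848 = 1.15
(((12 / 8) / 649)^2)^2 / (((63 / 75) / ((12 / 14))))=2025 / 69544830701192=0.00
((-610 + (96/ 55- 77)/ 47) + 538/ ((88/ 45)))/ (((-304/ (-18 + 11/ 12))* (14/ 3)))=-142650521/ 35205632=-4.05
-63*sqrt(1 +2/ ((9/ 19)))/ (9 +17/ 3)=-63*sqrt(47)/ 44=-9.82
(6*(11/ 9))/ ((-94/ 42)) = -154/ 47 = -3.28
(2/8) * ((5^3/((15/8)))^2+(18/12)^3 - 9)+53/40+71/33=17632793/15840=1113.18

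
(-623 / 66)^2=388129 / 4356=89.10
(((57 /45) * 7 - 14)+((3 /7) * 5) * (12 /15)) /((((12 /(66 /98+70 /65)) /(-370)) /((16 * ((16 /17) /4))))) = 473937440 /682227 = 694.69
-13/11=-1.18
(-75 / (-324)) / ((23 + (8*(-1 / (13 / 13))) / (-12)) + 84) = 25 / 11628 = 0.00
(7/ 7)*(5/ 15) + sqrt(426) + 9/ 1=28/ 3 + sqrt(426)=29.97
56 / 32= 7 / 4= 1.75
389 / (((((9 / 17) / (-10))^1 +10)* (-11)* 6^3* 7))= -33065 / 14062356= -0.00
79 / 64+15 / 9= 557 / 192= 2.90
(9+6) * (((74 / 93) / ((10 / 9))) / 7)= 333 / 217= 1.53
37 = 37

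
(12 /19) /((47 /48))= 576 /893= 0.65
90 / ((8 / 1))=11.25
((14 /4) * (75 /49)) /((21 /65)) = 1625 /98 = 16.58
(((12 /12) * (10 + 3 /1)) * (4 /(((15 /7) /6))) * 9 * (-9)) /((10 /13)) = -383292 /25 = -15331.68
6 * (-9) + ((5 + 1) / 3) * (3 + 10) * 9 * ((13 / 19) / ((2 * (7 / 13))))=12591 / 133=94.67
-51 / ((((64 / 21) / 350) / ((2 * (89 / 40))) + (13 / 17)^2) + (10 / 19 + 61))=-18318882015 / 22310619428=-0.82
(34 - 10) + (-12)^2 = 168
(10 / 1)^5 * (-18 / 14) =-900000 / 7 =-128571.43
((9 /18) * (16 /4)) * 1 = 2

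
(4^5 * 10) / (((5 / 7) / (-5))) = -71680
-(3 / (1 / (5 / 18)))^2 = -25 / 36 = -0.69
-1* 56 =-56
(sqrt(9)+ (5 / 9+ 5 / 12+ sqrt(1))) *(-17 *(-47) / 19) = 143021 / 684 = 209.10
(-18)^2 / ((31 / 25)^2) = 202500 / 961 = 210.72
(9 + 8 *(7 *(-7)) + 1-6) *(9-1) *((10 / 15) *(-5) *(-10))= -310400 / 3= -103466.67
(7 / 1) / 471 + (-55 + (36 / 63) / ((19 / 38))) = -177518 / 3297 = -53.84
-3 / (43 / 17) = -51 / 43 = -1.19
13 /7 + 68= 489 /7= 69.86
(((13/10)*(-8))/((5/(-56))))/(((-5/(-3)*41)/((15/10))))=13104/5125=2.56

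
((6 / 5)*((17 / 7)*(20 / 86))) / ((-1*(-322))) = 102 / 48461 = 0.00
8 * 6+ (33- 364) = -283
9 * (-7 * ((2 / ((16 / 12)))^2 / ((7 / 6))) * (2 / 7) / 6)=-5.79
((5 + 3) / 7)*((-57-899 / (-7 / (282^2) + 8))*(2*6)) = -10344443616 / 4453295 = -2322.87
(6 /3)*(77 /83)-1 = 71 /83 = 0.86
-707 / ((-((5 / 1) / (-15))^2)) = 6363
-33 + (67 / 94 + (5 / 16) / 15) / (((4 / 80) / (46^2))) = 4372822 / 141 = 31012.92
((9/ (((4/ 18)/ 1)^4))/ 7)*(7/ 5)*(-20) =-59049/ 4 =-14762.25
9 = 9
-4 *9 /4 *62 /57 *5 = -930 /19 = -48.95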